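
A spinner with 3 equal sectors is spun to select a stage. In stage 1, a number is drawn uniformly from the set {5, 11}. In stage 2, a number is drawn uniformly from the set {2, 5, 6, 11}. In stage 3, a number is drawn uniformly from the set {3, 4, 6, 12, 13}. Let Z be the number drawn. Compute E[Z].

36/5

E[Z | stage 1] = (5+11)/2 = 8.
E[Z | stage 2] = (2+5+6+11)/4 = 6.
E[Z | stage 3] = (3+4+6+12+13)/5 = 38/5.
E[Z] = (1/3)·(8) + (1/3)·(6) + (1/3)·(38/5) = 36/5.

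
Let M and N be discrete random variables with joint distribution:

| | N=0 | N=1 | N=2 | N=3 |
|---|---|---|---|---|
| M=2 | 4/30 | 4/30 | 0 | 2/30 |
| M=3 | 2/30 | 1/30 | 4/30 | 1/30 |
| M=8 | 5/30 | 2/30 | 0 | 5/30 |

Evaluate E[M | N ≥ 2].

59/12

P(N ≥ 2) = 2/5.
Σ M·P over the event = 2·(2/30) + 3·(4/30) + 3·(1/30) + 8·(5/30) = 59/30.
E[M | N ≥ 2] = (59/30) / (2/5) = 59/12.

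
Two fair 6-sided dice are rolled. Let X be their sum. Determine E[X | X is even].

P(X is even) = 1/2.
Σ over the event: 2·1/36 + 4·1/12 + 6·5/36 + 8·5/36 + 10·1/12 + 12·1/36 = 7/2.
E[X | X is even] = (7/2) / (1/2) = 7.

7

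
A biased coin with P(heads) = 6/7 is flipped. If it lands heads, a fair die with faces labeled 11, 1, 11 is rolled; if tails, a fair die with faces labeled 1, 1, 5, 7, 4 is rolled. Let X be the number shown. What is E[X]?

E[X | heads] = (11+1+11)/3 = 23/3.
E[X | tails] = (1+1+5+7+4)/5 = 18/5.
E[X] = (6/7)·(23/3) + (1/7)·(18/5) = 248/35.

248/35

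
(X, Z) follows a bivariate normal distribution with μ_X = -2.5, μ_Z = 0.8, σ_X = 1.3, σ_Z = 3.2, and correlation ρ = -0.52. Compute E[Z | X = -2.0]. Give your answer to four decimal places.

The regression of Z on X has slope ρ·σ_Z/σ_X and passes through (μ_X, μ_Z).
E[Z | X=-2.0] = 0.8 + (-0.52)·(3.2/1.3)·(-2.0 − (-2.5)) = 0.8 + (-1.28)·(0.5) = 0.1600.

0.1600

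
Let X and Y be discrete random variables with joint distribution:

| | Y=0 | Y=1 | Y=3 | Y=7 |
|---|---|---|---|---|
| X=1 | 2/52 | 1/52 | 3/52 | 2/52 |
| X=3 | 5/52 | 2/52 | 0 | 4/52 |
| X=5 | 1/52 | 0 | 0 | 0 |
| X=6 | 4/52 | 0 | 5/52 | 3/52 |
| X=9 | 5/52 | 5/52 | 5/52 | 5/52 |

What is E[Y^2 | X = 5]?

P(X = 5) = 1/52.
Summing Y^2·P(X=x,Y=y) over the conditioning event gives 0.
E[Y^2 | X = 5] = (0) / (1/52) = 0.

0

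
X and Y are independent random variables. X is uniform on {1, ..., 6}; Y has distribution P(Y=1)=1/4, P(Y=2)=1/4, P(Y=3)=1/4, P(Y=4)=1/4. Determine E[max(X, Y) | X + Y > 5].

P(X + Y > 5) = 7/12.
Summing max(X,Y)·P(x,y) over outcomes with X + Y > 5 gives 67/24.
E[max(X, Y) | X + Y > 5] = (67/24) / (7/12) = 67/14.

67/14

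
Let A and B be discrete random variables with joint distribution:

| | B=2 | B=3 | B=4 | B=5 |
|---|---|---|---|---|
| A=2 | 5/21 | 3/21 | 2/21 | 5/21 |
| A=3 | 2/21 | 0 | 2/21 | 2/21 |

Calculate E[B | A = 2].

52/15

P(A = 2) = 5/7.
Σ B·P over the event = 2·(5/21) + 3·(3/21) + 4·(2/21) + 5·(5/21) = 52/21.
E[B | A = 2] = (52/21) / (5/7) = 52/15.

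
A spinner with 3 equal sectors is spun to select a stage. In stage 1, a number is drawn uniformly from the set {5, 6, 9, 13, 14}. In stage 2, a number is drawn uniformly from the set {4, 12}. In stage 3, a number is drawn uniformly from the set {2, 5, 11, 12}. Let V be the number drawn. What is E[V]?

E[V | stage 1] = (5+6+9+13+14)/5 = 47/5.
E[V | stage 2] = (4+12)/2 = 8.
E[V | stage 3] = (2+5+11+12)/4 = 15/2.
By the law of total expectation,
E[V] = (1/3)·(47/5) + (1/3)·(8) + (1/3)·(15/2) = 83/10.

83/10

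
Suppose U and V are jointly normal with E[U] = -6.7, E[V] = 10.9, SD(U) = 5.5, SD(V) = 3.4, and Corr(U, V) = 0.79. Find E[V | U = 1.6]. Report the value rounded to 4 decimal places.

For a bivariate normal, E[V | U=x] = μ_V + ρ·(σ_V/σ_U)·(x − μ_U).
E[V | U=1.6] = 10.9 + (0.79)·(3.4/5.5)·(1.6 − (-6.7)) = 10.9 + (0.48836)·(8.3) = 14.9534.

14.9534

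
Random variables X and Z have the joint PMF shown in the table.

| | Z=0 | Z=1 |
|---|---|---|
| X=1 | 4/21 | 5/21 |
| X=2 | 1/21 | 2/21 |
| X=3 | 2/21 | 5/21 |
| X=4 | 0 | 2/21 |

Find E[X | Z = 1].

16/7

P(Z = 1) = 2/3.
Σ X·P over the event = 1·(5/21) + 2·(2/21) + 3·(5/21) + 4·(2/21) = 32/21.
E[X | Z = 1] = (32/21) / (2/3) = 16/7.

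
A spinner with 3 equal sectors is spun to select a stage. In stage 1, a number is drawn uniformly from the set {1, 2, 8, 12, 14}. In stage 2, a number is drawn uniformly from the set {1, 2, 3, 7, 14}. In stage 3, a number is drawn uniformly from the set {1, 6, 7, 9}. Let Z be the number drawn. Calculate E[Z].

E[Z | stage 1] = (1+2+8+12+14)/5 = 37/5.
E[Z | stage 2] = (1+2+3+7+14)/5 = 27/5.
E[Z | stage 3] = (1+6+7+9)/4 = 23/4.
By the law of total expectation,
E[Z] = (1/3)·(37/5) + (1/3)·(27/5) + (1/3)·(23/4) = 371/60.

371/60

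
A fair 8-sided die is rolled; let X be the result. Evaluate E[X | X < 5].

Given X < 5, X is equally likely to be any of {1, 2, 3, 4}.
E[X | X < 5] = (1 + 2 + 3 + 4) / 4 = 5/2.

5/2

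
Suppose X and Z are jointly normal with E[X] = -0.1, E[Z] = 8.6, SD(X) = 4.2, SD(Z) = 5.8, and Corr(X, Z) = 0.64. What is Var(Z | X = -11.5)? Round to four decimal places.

The conditional variance in a bivariate normal is σ_Z²(1 − ρ²), independent of x.
Var(Z | X=-11.5) = (5.8)²·(1 − (0.64)²) = 33.64·0.5904 = 19.8611.

19.8611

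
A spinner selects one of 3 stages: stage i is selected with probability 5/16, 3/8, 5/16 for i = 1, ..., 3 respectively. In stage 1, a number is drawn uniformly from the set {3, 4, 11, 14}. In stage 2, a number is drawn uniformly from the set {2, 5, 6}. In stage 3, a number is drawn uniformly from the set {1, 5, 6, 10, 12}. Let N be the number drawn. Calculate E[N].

E[N | stage 1] = (3+4+11+14)/4 = 8.
E[N | stage 2] = (2+5+6)/3 = 13/3.
E[N | stage 3] = (1+5+6+10+12)/5 = 34/5.
By the law of total expectation,
E[N] = (5/16)·(8) + (3/8)·(13/3) + (5/16)·(34/5) = 25/4.

25/4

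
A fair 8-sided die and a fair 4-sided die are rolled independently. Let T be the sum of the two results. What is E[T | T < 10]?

80/13

P(T < 10) = 13/16.
Σ over the event: 2·1/32 + 3·1/16 + 4·3/32 + 5·1/8 + 6·1/8 + 7·1/8 + 8·1/8 + 9·1/8 = 5.
E[T | T < 10] = (5) / (13/16) = 80/13.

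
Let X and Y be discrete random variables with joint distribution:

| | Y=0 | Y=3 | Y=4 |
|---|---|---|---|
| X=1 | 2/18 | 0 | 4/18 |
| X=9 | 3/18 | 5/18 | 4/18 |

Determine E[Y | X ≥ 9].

P(X ≥ 9) = 2/3.
Summing Y·P(X=x,Y=y) over the conditioning event gives 31/18.
E[Y | X ≥ 9] = (31/18) / (2/3) = 31/12.

31/12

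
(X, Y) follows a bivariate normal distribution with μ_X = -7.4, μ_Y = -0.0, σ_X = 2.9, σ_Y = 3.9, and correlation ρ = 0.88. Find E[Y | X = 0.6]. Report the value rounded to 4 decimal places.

For a bivariate normal, E[Y | X=x] = μ_Y + ρ·(σ_Y/σ_X)·(x − μ_X).
E[Y | X=0.6] = -0.0 + (0.88)·(3.9/2.9)·(0.6 − (-7.4)) = -0.0 + (1.18345)·(8) = 9.4676.

9.4676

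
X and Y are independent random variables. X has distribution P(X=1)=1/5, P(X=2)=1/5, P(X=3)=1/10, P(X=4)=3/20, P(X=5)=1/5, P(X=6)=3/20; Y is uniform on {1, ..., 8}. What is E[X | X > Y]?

113/24

P(X > Y) = 3/10.
Summing X·P(x,y) over outcomes with X > Y gives 113/80.
E[X | X > Y] = (113/80) / (3/10) = 113/24.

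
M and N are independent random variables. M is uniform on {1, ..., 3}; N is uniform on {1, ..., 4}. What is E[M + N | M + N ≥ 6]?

19/3

P(M + N ≥ 6) = 1/4.
Summing (M+N)·P(x,y) over outcomes with M + N ≥ 6 gives 19/12.
E[M + N | M + N ≥ 6] = (19/12) / (1/4) = 19/3.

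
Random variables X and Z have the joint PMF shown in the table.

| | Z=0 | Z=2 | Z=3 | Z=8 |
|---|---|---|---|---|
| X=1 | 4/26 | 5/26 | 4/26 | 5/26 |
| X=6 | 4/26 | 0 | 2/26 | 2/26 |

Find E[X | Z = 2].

P(Z = 2) = 5/26.
Σ X·P over the event = 1·(5/26) = 5/26.
E[X | Z = 2] = (5/26) / (5/26) = 1.

1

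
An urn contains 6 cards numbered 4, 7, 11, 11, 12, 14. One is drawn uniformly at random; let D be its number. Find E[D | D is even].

10

P(D is even) = 1/2.
Σ over the event: 4·1/6 + 12·1/6 + 14·1/6 = 5.
E[D | D is even] = (5) / (1/2) = 10.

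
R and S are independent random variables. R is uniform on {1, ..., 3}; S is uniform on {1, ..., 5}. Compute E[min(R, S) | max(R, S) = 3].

9/5

Outcomes with max(R, S) = 3: (1,3), (2,3), (3,1), (3,2), (3,3), each with probability 1/15.
E[min(R, S) | max(R, S) = 3] = (1 + 2 + 1 + 2 + 3) / 5 = 9/5.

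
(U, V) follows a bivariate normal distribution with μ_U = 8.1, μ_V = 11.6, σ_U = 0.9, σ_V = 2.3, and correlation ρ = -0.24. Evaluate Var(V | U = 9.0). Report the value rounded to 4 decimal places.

4.9853

The conditional variance in a bivariate normal is σ_V²(1 − ρ²), independent of x.
Var(V | U=9.0) = (2.3)²·(1 − (-0.24)²) = 5.29·0.9424 = 4.9853.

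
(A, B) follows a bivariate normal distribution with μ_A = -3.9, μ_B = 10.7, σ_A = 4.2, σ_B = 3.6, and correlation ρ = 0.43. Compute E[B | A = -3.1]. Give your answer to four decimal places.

For a bivariate normal, E[B | A=x] = μ_B + ρ·(σ_B/σ_A)·(x − μ_A).
E[B | A=-3.1] = 10.7 + (0.43)·(3.6/4.2)·(-3.1 − (-3.9)) = 10.7 + (0.36857)·(0.8) = 10.9949.

10.9949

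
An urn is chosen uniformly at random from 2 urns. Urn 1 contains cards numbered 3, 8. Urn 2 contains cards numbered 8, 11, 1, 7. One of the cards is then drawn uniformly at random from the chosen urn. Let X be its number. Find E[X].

E[X | urn 1] = (3+8)/2 = 11/2.
E[X | urn 2] = (8+11+1+7)/4 = 27/4.
E[X] = (1/2)·(11/2) + (1/2)·(27/4) = 49/8.

49/8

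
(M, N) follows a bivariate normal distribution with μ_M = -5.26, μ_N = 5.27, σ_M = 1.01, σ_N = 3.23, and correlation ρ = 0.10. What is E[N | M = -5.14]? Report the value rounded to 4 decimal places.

The regression of N on M has slope ρ·σ_N/σ_M and passes through (μ_M, μ_N).
E[N | M=-5.14] = 5.27 + (0.10)·(3.23/1.01)·(-5.14 − (-5.26)) = 5.27 + (0.3198)·(0.12) = 5.3084.

5.3084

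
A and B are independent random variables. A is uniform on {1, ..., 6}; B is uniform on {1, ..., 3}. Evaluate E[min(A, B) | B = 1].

Outcomes with B = 1: (1,1), (2,1), (3,1), (4,1), (5,1), (6,1), each with probability 1/18.
E[min(A, B) | B = 1] = (1 + 1 + 1 + 1 + 1 + 1) / 6 = 1.

1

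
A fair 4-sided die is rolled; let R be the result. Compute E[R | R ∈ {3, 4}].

7/2

P(R ∈ {3, 4}) = 1/2.
Σ over the event: 3·1/4 + 4·1/4 = 7/4.
E[R | R ∈ {3, 4}] = (7/4) / (1/2) = 7/2.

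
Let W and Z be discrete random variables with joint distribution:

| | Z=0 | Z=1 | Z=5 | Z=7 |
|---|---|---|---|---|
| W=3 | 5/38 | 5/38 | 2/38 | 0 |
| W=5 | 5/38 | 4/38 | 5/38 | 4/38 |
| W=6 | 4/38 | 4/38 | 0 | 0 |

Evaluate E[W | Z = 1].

P(Z = 1) = 13/38.
Σ W·P over the event = 3·(5/38) + 5·(4/38) + 6·(4/38) = 59/38.
E[W | Z = 1] = (59/38) / (13/38) = 59/13.

59/13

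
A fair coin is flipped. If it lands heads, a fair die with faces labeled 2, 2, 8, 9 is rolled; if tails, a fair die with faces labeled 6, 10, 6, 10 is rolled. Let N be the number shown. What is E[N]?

53/8

E[N | heads] = (2+2+8+9)/4 = 21/4.
E[N | tails] = (6+10+6+10)/4 = 8.
E[N] = (1/2)·(21/4) + (1/2)·(8) = 53/8.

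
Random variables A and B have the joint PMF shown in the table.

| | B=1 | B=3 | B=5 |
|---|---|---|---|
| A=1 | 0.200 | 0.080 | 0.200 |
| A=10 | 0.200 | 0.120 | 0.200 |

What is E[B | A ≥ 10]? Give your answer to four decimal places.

3.0000

P(A ≥ 10) = 0.520.
Σ B·P over the event = 1·(0.200) + 3·(0.120) + 5·(0.200) = 1.560.
E[B | A ≥ 10] = (1.560) / (0.520) = 3.0000.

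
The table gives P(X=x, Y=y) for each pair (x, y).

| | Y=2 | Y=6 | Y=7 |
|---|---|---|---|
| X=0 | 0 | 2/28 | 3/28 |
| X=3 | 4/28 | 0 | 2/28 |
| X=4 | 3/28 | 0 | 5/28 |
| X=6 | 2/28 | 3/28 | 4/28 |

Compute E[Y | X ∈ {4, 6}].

P(X ∈ {4, 6}) = 17/28.
Σ Y·P over the event = 2·(3/28) + 7·(5/28) + 2·(2/28) + 6·(3/28) + 7·(4/28) = 13/4.
E[Y | X ∈ {4, 6}] = (13/4) / (17/28) = 91/17.

91/17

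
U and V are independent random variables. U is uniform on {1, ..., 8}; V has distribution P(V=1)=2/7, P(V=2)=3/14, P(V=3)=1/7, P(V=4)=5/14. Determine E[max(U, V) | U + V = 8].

P(U + V = 8) = 1/8.
Summing max(U,V)·P(x,y) over outcomes with U + V = 8 gives 19/28.
E[max(U, V) | U + V = 8] = (19/28) / (1/8) = 38/7.

38/7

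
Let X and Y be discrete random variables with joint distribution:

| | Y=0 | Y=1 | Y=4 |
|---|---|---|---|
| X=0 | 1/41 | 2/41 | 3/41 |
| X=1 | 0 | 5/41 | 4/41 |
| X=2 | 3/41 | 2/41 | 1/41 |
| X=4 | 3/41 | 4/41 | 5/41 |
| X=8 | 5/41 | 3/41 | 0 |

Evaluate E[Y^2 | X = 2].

3

P(X = 2) = 6/41.
Σ Y^2·P over the event = 0·(3/41) + 1·(2/41) + 16·(1/41) = 18/41.
E[Y^2 | X = 2] = (18/41) / (6/41) = 3.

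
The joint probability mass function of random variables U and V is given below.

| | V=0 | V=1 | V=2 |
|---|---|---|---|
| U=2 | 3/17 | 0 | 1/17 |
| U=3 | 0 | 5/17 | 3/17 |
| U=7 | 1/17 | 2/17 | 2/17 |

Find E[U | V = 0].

13/4

P(V = 0) = 4/17.
Σ U·P over the event = 2·(3/17) + 7·(1/17) = 13/17.
E[U | V = 0] = (13/17) / (4/17) = 13/4.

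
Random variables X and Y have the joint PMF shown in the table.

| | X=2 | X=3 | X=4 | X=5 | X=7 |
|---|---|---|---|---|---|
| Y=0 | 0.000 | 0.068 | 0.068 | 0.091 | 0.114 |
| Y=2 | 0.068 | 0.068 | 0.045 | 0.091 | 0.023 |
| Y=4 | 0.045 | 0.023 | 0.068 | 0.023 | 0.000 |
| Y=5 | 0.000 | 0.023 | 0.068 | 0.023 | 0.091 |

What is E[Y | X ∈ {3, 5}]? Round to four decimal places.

1.7854

P(X ∈ {3, 5}) = 0.410.
Σ Y·P over the event = 0·(0.068) + 2·(0.068) + 4·(0.023) + 5·(0.023) + 0·(0.091) + 2·(0.091) + 4·(0.023) + 5·(0.023) = 0.732.
E[Y | X ∈ {3, 5}] = (0.732) / (0.410) = 1.7854.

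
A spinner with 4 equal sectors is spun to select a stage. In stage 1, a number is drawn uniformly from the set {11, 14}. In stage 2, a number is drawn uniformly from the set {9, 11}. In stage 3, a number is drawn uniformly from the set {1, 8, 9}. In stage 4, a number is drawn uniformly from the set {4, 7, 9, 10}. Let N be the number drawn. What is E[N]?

9

E[N | stage 1] = (11+14)/2 = 25/2.
E[N | stage 2] = (9+11)/2 = 10.
E[N | stage 3] = (1+8+9)/3 = 6.
E[N | stage 4] = (4+7+9+10)/4 = 15/2.
By the law of total expectation,
E[N] = (1/4)·(25/2) + (1/4)·(10) + (1/4)·(6) + (1/4)·(15/2) = 9.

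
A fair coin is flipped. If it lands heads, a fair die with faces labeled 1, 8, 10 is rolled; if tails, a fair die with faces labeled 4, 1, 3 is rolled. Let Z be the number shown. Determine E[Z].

E[Z | heads] = (1+8+10)/3 = 19/3.
E[Z | tails] = (4+1+3)/3 = 8/3.
E[Z] = (1/2)·(19/3) + (1/2)·(8/3) = 9/2.

9/2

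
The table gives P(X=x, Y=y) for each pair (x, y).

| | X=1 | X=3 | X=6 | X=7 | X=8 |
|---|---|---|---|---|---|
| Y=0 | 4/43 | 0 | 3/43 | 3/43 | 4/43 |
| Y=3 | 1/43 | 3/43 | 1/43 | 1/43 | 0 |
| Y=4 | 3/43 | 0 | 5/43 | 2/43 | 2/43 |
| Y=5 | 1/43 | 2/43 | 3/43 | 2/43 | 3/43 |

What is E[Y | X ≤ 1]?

20/9

P(X ≤ 1) = 9/43.
Summing Y·P(X=x,Y=y) over the conditioning event gives 20/43.
E[Y | X ≤ 1] = (20/43) / (9/43) = 20/9.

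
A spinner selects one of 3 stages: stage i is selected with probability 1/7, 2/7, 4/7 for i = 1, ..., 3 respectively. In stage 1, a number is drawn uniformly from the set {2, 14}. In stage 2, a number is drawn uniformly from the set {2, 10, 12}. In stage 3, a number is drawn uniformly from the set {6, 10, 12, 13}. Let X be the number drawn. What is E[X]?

E[X | stage 1] = (2+14)/2 = 8.
E[X | stage 2] = (2+10+12)/3 = 8.
E[X | stage 3] = (6+10+12+13)/4 = 41/4.
By the law of total expectation,
E[X] = (1/7)·(8) + (2/7)·(8) + (4/7)·(41/4) = 65/7.

65/7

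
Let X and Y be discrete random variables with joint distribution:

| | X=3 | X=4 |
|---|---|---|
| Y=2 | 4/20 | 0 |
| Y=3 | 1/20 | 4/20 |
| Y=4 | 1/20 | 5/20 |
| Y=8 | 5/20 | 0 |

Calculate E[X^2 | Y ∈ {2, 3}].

P(Y ∈ {2, 3}) = 9/20.
Summing X^2·P(X=x,Y=y) over the conditioning event gives 109/20.
E[X^2 | Y ∈ {2, 3}] = (109/20) / (9/20) = 109/9.

109/9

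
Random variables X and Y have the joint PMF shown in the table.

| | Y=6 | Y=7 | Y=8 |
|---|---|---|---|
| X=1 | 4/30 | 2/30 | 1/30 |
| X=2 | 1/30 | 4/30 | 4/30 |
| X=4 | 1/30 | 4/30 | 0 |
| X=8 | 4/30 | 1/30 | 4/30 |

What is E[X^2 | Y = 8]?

91/3

P(Y = 8) = 3/10.
Σ X^2·P over the event = 1·(1/30) + 4·(4/30) + 64·(4/30) = 91/10.
E[X^2 | Y = 8] = (91/10) / (3/10) = 91/3.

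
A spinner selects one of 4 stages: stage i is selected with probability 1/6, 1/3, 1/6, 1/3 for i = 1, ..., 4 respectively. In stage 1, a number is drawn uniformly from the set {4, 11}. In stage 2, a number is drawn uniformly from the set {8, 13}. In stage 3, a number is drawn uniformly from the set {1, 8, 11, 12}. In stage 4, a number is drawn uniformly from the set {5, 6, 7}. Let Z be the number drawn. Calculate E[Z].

E[Z | stage 1] = (4+11)/2 = 15/2.
E[Z | stage 2] = (8+13)/2 = 21/2.
E[Z | stage 3] = (1+8+11+12)/4 = 8.
E[Z | stage 4] = (5+6+7)/3 = 6.
E[Z] = (1/6)·(15/2) + (1/3)·(21/2) + (1/6)·(8) + (1/3)·(6) = 97/12.

97/12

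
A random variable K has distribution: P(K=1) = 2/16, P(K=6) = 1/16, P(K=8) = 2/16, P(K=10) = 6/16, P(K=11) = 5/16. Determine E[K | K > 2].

P(K > 2) = 7/8.
Σ over the event: 6·1/16 + 8·1/8 + 10·3/8 + 11·5/16 = 137/16.
E[K | K > 2] = (137/16) / (7/8) = 137/14.

137/14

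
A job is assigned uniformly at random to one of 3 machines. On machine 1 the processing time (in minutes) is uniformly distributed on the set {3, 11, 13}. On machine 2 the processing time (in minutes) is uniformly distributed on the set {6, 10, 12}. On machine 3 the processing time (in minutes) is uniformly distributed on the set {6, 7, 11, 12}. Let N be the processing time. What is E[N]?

82/9

E[N | machine 1] = (3+11+13)/3 = 9.
E[N | machine 2] = (6+10+12)/3 = 28/3.
E[N | machine 3] = (6+7+11+12)/4 = 9.
By the law of total expectation,
E[N] = (1/3)·(9) + (1/3)·(28/3) + (1/3)·(9) = 82/9.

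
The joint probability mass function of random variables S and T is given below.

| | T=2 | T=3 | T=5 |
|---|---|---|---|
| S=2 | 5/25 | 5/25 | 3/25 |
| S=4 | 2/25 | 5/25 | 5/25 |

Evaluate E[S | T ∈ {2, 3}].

48/17

P(T ∈ {2, 3}) = 17/25.
Σ S·P over the event = 2·(5/25) + 2·(5/25) + 4·(2/25) + 4·(5/25) = 48/25.
E[S | T ∈ {2, 3}] = (48/25) / (17/25) = 48/17.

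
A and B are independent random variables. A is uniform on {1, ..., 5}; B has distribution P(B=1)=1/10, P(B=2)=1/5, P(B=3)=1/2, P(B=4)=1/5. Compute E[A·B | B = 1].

3

P(B = 1) = 1/10.
Summing AB·P(x,y) over outcomes with B = 1 gives 3/10.
E[A·B | B = 1] = (3/10) / (1/10) = 3.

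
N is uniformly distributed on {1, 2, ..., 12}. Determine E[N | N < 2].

Given N < 2, N is equally likely to be any of {1}.
E[N | N < 2] = (1) / 1 = 1.

1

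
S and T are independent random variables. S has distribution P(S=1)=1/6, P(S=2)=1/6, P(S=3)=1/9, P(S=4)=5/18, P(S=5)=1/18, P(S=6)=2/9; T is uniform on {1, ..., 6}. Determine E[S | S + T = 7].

32/9

P(S + T = 7) = 1/6.
Summing S·P(x,y) over outcomes with S + T = 7 gives 16/27.
E[S | S + T = 7] = (16/27) / (1/6) = 32/9.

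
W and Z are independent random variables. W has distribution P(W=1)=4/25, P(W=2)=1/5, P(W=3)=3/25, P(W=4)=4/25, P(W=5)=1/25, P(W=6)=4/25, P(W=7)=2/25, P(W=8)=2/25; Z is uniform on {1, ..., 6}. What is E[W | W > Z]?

P(W > Z) = 71/150.
Summing W·P(x,y) over outcomes with W > Z gives 66/25.
E[W | W > Z] = (66/25) / (71/150) = 396/71.

396/71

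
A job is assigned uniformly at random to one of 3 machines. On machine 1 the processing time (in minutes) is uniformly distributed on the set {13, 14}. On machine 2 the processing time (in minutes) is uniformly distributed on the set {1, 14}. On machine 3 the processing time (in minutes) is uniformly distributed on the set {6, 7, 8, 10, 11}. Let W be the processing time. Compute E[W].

49/5

E[W | machine 1] = (13+14)/2 = 27/2.
E[W | machine 2] = (1+14)/2 = 15/2.
E[W | machine 3] = (6+7+8+10+11)/5 = 42/5.
E[W] = (1/3)·(27/2) + (1/3)·(15/2) + (1/3)·(42/5) = 49/5.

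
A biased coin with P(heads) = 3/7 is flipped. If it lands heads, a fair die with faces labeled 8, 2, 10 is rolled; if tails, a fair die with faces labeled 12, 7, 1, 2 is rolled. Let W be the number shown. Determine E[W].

E[W | heads] = (8+2+10)/3 = 20/3.
E[W | tails] = (12+7+1+2)/4 = 11/2.
By the law of total expectation,
E[W] = (3/7)·(20/3) + (4/7)·(11/2) = 6.

6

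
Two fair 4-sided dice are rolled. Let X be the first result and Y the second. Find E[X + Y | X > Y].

Outcomes with X > Y: (2,1), (3,1), (3,2), (4,1), (4,2), (4,3), each with probability 1/16.
E[X + Y | X > Y] = (3 + 4 + 5 + 5 + 6 + 7) / 6 = 5.

5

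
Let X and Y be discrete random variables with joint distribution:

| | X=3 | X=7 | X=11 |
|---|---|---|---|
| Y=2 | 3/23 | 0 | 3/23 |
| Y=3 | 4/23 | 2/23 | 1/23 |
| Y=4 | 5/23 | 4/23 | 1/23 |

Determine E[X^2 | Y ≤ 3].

645/13

P(Y ≤ 3) = 13/23.
Σ X^2·P over the event = 9·(3/23) + 9·(4/23) + 49·(2/23) + 121·(3/23) + 121·(1/23) = 645/23.
E[X^2 | Y ≤ 3] = (645/23) / (13/23) = 645/13.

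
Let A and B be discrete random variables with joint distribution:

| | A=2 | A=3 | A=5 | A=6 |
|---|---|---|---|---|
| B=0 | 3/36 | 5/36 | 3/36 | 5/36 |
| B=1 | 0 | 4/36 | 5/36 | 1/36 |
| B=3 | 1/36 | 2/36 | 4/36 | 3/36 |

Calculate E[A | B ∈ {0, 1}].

P(B ∈ {0, 1}) = 13/18.
Σ A·P over the event = 2·(3/36) + 3·(5/36) + 3·(4/36) + 5·(3/36) + 5·(5/36) + 6·(5/36) + 6·(1/36) = 109/36.
E[A | B ∈ {0, 1}] = (109/36) / (13/18) = 109/26.

109/26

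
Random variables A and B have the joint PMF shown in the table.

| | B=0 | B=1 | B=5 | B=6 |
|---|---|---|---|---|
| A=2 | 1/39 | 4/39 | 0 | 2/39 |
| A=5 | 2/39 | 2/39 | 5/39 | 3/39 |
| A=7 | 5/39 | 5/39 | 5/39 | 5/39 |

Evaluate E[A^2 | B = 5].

37

P(B = 5) = 10/39.
Σ A^2·P over the event = 25·(5/39) + 49·(5/39) = 370/39.
E[A^2 | B = 5] = (370/39) / (10/39) = 37.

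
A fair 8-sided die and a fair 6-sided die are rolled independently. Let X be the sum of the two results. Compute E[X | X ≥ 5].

26/3

P(X ≥ 5) = 7/8.
E[X | X ≥ 5] = (91/12) / (7/8) = 26/3.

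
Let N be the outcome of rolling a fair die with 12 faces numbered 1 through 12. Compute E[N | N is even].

Given N is even, N is equally likely to be any of {2, 4, 6, 8, 10, 12}.
E[N | N is even] = (2 + 4 + 6 + 8 + 10 + 12) / 6 = 7.

7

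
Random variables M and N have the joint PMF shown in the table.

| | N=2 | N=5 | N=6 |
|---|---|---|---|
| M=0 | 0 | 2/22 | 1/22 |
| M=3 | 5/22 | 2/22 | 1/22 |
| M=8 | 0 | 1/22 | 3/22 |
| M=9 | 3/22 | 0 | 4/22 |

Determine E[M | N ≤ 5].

P(N ≤ 5) = 13/22.
Summing M·P(M=x,N=y) over the conditioning event gives 28/11.
E[M | N ≤ 5] = (28/11) / (13/22) = 56/13.

56/13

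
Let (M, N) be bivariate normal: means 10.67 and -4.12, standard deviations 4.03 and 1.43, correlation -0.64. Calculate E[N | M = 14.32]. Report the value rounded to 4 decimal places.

The regression of N on M has slope ρ·σ_N/σ_M and passes through (μ_M, μ_N).
E[N | M=14.32] = -4.12 + (-0.64)·(1.43/4.03)·(14.32 − (10.67)) = -4.12 + (-0.2271)·(3.65) = -4.9489.

-4.9489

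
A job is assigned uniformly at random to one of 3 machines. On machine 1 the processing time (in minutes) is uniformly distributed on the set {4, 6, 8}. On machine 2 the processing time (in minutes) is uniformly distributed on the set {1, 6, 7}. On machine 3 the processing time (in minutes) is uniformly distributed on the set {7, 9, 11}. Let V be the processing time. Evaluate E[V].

E[V | machine 1] = (4+6+8)/3 = 6.
E[V | machine 2] = (1+6+7)/3 = 14/3.
E[V | machine 3] = (7+9+11)/3 = 9.
E[V] = (1/3)·(6) + (1/3)·(14/3) + (1/3)·(9) = 59/9.

59/9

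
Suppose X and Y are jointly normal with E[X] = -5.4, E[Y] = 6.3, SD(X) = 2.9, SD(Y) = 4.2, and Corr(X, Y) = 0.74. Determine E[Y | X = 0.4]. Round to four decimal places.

12.5160

For a bivariate normal, E[Y | X=x] = μ_Y + ρ·(σ_Y/σ_X)·(x − μ_X).
E[Y | X=0.4] = 6.3 + (0.74)·(4.2/2.9)·(0.4 − (-5.4)) = 6.3 + (1.07172)·(5.8) = 12.5160.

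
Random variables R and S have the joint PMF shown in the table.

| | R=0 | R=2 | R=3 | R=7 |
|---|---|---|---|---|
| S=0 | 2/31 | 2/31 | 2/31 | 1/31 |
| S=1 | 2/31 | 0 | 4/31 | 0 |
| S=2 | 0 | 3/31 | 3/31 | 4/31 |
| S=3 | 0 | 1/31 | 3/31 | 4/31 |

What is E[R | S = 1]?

P(S = 1) = 6/31.
Summing R·P(R=x,S=y) over the conditioning event gives 12/31.
E[R | S = 1] = (12/31) / (6/31) = 2.

2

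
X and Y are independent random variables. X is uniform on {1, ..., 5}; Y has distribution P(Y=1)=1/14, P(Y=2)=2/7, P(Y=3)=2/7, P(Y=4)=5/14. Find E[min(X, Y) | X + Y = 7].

35/13

P(X + Y = 7) = 13/70.
Summing min(X,Y)·P(x,y) over outcomes with X + Y = 7 gives 1/2.
E[min(X, Y) | X + Y = 7] = (1/2) / (13/70) = 35/13.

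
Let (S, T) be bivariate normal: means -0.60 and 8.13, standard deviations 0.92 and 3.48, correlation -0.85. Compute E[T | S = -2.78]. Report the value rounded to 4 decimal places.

E[T | S=x] = μ_T + ρ(σ_T/σ_S)(x − μ_S) for jointly normal variables.
E[T | S=-2.78] = 8.13 + (-0.85)·(3.48/0.92)·(-2.78 − (-0.60)) = 8.13 + (-3.21522)·(-2.18) = 15.1392.

15.1392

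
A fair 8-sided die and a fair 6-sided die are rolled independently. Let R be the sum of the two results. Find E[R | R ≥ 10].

34/3

P(R ≥ 10) = 5/16.
Σ over the event: 10·5/48 + 11·1/12 + 12·1/16 + 13·1/24 + 14·1/48 = 85/24.
E[R | R ≥ 10] = (85/24) / (5/16) = 34/3.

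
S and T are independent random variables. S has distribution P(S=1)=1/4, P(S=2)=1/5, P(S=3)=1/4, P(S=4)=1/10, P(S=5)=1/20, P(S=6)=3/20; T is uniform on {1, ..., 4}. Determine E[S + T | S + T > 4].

343/52

P(S + T > 4) = 13/20.
Summing (S+T)·P(x,y) over outcomes with S + T > 4 gives 343/80.
E[S + T | S + T > 4] = (343/80) / (13/20) = 343/52.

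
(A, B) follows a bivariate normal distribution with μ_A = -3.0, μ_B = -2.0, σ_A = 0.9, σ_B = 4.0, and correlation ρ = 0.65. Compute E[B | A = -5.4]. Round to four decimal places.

E[B | A=x] = μ_B + ρ(σ_B/σ_A)(x − μ_A) for jointly normal variables.
E[B | A=-5.4] = -2.0 + (0.65)·(4.0/0.9)·(-5.4 − (-3.0)) = -2.0 + (2.88889)·(-2.4) = -8.9333.

-8.9333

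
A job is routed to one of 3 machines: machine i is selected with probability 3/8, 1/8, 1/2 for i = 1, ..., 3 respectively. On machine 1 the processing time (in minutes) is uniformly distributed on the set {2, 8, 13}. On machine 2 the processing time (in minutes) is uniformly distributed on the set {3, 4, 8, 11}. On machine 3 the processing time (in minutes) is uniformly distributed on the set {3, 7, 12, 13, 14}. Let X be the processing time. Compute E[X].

E[X | machine 1] = (2+8+13)/3 = 23/3.
E[X | machine 2] = (3+4+8+11)/4 = 13/2.
E[X | machine 3] = (3+7+12+13+14)/5 = 49/5.
By the law of total expectation,
E[X] = (3/8)·(23/3) + (1/8)·(13/2) + (1/2)·(49/5) = 687/80.

687/80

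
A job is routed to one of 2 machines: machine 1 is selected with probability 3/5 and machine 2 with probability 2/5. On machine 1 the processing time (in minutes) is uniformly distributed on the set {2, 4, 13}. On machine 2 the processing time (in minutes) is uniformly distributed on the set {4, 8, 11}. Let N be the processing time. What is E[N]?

E[N | machine 1] = (2+4+13)/3 = 19/3.
E[N | machine 2] = (4+8+11)/3 = 23/3.
E[N] = (3/5)·(19/3) + (2/5)·(23/3) = 103/15.

103/15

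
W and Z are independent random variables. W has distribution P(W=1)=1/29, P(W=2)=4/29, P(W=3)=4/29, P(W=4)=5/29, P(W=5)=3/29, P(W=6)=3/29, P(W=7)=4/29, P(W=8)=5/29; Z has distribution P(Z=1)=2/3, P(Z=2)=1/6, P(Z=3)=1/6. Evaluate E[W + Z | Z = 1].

P(Z = 1) = 2/3.
Summing (W+Z)·P(x,y) over outcomes with Z = 1 gives 114/29.
E[W + Z | Z = 1] = (114/29) / (2/3) = 171/29.

171/29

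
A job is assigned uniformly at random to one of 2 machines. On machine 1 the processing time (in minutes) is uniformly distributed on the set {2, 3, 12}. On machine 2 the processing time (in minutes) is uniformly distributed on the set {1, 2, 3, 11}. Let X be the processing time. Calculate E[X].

119/24

E[X | machine 1] = (2+3+12)/3 = 17/3.
E[X | machine 2] = (1+2+3+11)/4 = 17/4.
E[X] = (1/2)·(17/3) + (1/2)·(17/4) = 119/24.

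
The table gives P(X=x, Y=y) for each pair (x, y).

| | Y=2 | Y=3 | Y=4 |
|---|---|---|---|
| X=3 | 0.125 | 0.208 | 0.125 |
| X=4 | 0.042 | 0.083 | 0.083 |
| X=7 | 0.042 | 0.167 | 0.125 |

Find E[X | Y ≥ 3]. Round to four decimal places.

P(Y ≥ 3) = 0.791.
Summing X·P(X=x,Y=y) over the conditioning event gives 3.707.
E[X | Y ≥ 3] = (3.707) / (0.791) = 4.6865.

4.6865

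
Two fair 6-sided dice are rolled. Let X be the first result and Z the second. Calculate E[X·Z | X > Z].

35/3

P(X > Z) = 5/12.
Summing XZ·P(x,y) over outcomes with X > Z gives 175/36.
E[X·Z | X > Z] = (175/36) / (5/12) = 35/3.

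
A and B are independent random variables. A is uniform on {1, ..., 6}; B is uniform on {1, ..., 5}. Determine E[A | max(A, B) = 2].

Outcomes with max(A, B) = 2: (1,2), (2,1), (2,2), each with probability 1/30.
E[A | max(A, B) = 2] = (1 + 2 + 2) / 3 = 5/3.

5/3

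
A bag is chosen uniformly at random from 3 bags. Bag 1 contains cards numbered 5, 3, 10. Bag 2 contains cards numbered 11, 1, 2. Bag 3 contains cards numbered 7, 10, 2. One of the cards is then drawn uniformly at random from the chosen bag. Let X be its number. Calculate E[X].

17/3

E[X | bag 1] = (5+3+10)/3 = 6.
E[X | bag 2] = (11+1+2)/3 = 14/3.
E[X | bag 3] = (7+10+2)/3 = 19/3.
By the law of total expectation,
E[X] = (1/3)·(6) + (1/3)·(14/3) + (1/3)·(19/3) = 17/3.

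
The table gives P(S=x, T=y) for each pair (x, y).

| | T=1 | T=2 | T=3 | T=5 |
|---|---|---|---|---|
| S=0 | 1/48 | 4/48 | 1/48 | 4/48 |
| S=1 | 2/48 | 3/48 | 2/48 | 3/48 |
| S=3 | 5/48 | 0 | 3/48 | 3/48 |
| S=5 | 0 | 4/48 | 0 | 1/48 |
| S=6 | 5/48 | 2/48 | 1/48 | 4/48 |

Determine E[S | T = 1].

P(T = 1) = 13/48.
Summing S·P(S=x,T=y) over the conditioning event gives 47/48.
E[S | T = 1] = (47/48) / (13/48) = 47/13.

47/13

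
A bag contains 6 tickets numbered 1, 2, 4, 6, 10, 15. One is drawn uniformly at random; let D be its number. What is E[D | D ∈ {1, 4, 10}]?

P(D ∈ {1, 4, 10}) = 1/2.
Σ over the event: 1·1/6 + 4·1/6 + 10·1/6 = 5/2.
E[D | D ∈ {1, 4, 10}] = (5/2) / (1/2) = 5.

5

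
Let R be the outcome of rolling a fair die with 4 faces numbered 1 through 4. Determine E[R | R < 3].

Given R < 3, R is equally likely to be any of {1, 2}.
E[R | R < 3] = (1 + 2) / 2 = 3/2.

3/2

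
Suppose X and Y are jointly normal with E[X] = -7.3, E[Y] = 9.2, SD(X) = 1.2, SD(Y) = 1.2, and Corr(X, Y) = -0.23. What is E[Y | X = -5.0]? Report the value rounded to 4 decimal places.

E[Y | X=x] = μ_Y + ρ(σ_Y/σ_X)(x − μ_X) for jointly normal variables.
E[Y | X=-5.0] = 9.2 + (-0.23)·(1.2/1.2)·(-5.0 − (-7.3)) = 9.2 + (-0.23)·(2.3) = 8.6710.

8.6710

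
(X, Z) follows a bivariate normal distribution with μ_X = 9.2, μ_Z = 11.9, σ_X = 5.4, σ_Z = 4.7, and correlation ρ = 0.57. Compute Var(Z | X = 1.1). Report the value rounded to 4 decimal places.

14.9130

For a bivariate normal, Var(Z | X=x) = σ_Z²(1 − ρ²).
Var(Z | X=1.1) = (4.7)²·(1 − (0.57)²) = 22.09·0.6751 = 14.9130.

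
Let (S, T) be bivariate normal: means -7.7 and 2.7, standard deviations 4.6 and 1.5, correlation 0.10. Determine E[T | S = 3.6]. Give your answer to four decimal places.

3.0685

E[T | S=x] = μ_T + ρ(σ_T/σ_S)(x − μ_S) for jointly normal variables.
E[T | S=3.6] = 2.7 + (0.10)·(1.5/4.6)·(3.6 − (-7.7)) = 2.7 + (0.032609)·(11.3) = 3.0685.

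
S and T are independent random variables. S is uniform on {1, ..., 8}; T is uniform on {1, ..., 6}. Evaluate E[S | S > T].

160/27

P(S > T) = 9/16.
Summing S·P(x,y) over outcomes with S > T gives 10/3.
E[S | S > T] = (10/3) / (9/16) = 160/27.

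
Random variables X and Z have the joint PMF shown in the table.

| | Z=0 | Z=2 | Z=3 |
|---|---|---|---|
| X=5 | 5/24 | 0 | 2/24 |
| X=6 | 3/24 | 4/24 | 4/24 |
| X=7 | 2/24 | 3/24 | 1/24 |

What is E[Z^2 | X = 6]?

P(X = 6) = 11/24.
Σ Z^2·P over the event = 0·(3/24) + 4·(4/24) + 9·(4/24) = 13/6.
E[Z^2 | X = 6] = (13/6) / (11/24) = 52/11.

52/11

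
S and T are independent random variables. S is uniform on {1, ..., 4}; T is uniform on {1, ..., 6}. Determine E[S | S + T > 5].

P(S + T > 5) = 7/12.
Summing S·P(x,y) over outcomes with S + T > 5 gives 5/3.
E[S | S + T > 5] = (5/3) / (7/12) = 20/7.

20/7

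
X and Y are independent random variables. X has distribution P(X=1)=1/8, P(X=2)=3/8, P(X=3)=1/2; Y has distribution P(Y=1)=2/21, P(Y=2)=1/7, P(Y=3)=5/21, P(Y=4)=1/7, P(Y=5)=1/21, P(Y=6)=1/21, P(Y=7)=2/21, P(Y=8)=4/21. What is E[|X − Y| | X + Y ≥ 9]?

P(X + Y ≥ 9) = 25/84.
Summing |X−Y|·P(x,y) over outcomes with X + Y ≥ 9 gives 127/84.
E[|X − Y| | X + Y ≥ 9] = (127/84) / (25/84) = 127/25.

127/25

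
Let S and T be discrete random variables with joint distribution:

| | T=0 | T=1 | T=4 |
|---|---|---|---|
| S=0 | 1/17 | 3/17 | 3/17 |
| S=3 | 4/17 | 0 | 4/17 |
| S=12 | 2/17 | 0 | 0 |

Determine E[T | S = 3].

2

P(S = 3) = 8/17.
Summing T·P(S=x,T=y) over the conditioning event gives 16/17.
E[T | S = 3] = (16/17) / (8/17) = 2.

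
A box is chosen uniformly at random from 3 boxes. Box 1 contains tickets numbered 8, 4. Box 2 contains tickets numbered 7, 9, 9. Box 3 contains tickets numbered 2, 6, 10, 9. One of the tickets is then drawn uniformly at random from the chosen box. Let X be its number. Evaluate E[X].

253/36

E[X | box 1] = (8+4)/2 = 6.
E[X | box 2] = (7+9+9)/3 = 25/3.
E[X | box 3] = (2+6+10+9)/4 = 27/4.
By the law of total expectation,
E[X] = (1/3)·(6) + (1/3)·(25/3) + (1/3)·(27/4) = 253/36.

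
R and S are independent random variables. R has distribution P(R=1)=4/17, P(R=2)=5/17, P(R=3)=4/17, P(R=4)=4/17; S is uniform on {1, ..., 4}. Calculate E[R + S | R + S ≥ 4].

P(R + S ≥ 4) = 55/68.
Summing (R+S)·P(x,y) over outcomes with R + S ≥ 4 gives 303/68.
E[R + S | R + S ≥ 4] = (303/68) / (55/68) = 303/55.

303/55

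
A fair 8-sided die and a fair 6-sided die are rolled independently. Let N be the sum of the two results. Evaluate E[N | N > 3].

376/45

P(N > 3) = 15/16.
E[N | N > 3] = (47/6) / (15/16) = 376/45.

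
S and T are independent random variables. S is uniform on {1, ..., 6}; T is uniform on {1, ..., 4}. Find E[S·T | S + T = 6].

Outcomes with S + T = 6: (2,4), (3,3), (4,2), (5,1), each with probability 1/24.
E[S·T | S + T = 6] = (8 + 9 + 8 + 5) / 4 = 15/2.

15/2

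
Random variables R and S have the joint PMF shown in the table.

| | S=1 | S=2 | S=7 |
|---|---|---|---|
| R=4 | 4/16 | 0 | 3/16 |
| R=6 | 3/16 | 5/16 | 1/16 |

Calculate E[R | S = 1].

34/7

P(S = 1) = 7/16.
Σ R·P over the event = 4·(4/16) + 6·(3/16) = 17/8.
E[R | S = 1] = (17/8) / (7/16) = 34/7.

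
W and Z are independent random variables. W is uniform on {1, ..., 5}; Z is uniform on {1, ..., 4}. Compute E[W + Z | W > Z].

6

Outcomes with W > Z: (2,1), (3,1), (3,2), (4,1), (4,2), (4,3), (5,1), (5,2), (5,3), (5,4), each with probability 1/20.
E[W + Z | W > Z] = (3 + 4 + 5 + 5 + 6 + 7 + 6 + 7 + 8 + 9) / 10 = 6.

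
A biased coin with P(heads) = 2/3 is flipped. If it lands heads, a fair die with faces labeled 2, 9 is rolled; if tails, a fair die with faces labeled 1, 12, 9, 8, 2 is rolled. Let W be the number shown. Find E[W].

E[W | heads] = (2+9)/2 = 11/2.
E[W | tails] = (1+12+9+8+2)/5 = 32/5.
By the law of total expectation,
E[W] = (2/3)·(11/2) + (1/3)·(32/5) = 29/5.

29/5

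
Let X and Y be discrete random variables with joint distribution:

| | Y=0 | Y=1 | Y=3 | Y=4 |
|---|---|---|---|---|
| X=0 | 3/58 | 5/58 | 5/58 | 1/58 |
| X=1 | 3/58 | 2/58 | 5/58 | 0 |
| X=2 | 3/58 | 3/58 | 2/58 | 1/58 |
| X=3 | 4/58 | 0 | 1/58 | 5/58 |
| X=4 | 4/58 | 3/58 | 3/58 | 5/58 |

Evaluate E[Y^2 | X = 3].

89/10

P(X = 3) = 5/29.
Σ Y^2·P over the event = 0·(4/58) + 9·(1/58) + 16·(5/58) = 89/58.
E[Y^2 | X = 3] = (89/58) / (5/29) = 89/10.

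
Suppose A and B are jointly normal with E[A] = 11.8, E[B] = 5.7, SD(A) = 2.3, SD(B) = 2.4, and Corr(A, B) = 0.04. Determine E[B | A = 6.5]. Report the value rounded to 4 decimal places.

5.4788

E[B | A=x] = μ_B + ρ(σ_B/σ_A)(x − μ_A) for jointly normal variables.
E[B | A=6.5] = 5.7 + (0.04)·(2.4/2.3)·(6.5 − (11.8)) = 5.7 + (0.041739)·(-5.3) = 5.4788.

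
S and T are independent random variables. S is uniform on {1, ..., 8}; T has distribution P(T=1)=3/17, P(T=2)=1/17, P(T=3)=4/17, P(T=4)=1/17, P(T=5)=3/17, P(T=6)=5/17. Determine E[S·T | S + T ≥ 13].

570/13

P(S + T ≥ 13) = 13/136.
Summing ST·P(x,y) over outcomes with S + T ≥ 13 gives 285/68.
E[S·T | S + T ≥ 13] = (285/68) / (13/136) = 570/13.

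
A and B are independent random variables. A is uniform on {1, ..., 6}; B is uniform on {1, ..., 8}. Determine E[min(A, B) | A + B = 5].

Outcomes with A + B = 5: (1,4), (2,3), (3,2), (4,1), each with probability 1/48.
E[min(A, B) | A + B = 5] = (1 + 2 + 2 + 1) / 4 = 3/2.

3/2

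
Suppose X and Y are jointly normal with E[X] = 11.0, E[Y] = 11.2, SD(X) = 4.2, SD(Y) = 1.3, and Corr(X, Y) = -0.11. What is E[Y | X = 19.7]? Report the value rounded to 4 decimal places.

10.9038

For a bivariate normal, E[Y | X=x] = μ_Y + ρ·(σ_Y/σ_X)·(x − μ_X).
E[Y | X=19.7] = 11.2 + (-0.11)·(1.3/4.2)·(19.7 − (11.0)) = 11.2 + (-0.034048)·(8.7) = 10.9038.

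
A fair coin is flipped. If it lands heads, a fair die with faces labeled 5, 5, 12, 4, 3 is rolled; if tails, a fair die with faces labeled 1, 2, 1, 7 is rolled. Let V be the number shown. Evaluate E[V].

E[V | heads] = (5+5+12+4+3)/5 = 29/5.
E[V | tails] = (1+2+1+7)/4 = 11/4.
E[V] = (1/2)·(29/5) + (1/2)·(11/4) = 171/40.

171/40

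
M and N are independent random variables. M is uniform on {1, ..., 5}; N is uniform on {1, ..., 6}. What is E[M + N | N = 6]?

Outcomes with N = 6: (1,6), (2,6), (3,6), (4,6), (5,6), each with probability 1/30.
E[M + N | N = 6] = (7 + 8 + 9 + 10 + 11) / 5 = 9.

9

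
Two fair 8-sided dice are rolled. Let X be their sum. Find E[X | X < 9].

6

P(X < 9) = 7/16.
Σ over the event: 2·1/64 + 3·1/32 + 4·3/64 + 5·1/16 + 6·5/64 + 7·3/32 + 8·7/64 = 21/8.
E[X | X < 9] = (21/8) / (7/16) = 6.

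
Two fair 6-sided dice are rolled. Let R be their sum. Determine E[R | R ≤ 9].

P(R ≤ 9) = 5/6.
Σ over the event: 2·1/36 + 3·1/18 + 4·1/12 + 5·1/9 + 6·5/36 + 7·1/6 + 8·5/36 + 9·1/9 = 47/9.
E[R | R ≤ 9] = (47/9) / (5/6) = 94/15.

94/15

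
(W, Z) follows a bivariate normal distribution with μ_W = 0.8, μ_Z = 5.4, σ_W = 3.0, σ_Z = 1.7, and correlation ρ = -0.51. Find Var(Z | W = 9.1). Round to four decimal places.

Var(Z | W=x) = (1 − ρ²)·σ_Z².
Var(Z | W=9.1) = (1.7)²·(1 − (-0.51)²) = 2.89·0.7399 = 2.1383.

2.1383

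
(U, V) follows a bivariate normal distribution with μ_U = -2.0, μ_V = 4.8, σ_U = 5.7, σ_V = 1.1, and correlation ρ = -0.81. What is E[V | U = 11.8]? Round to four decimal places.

E[V | U=x] = μ_V + ρ(σ_V/σ_U)(x − μ_U) for jointly normal variables.
E[V | U=11.8] = 4.8 + (-0.81)·(1.1/5.7)·(11.8 − (-2.0)) = 4.8 + (-0.15632)·(13.8) = 2.6428.

2.6428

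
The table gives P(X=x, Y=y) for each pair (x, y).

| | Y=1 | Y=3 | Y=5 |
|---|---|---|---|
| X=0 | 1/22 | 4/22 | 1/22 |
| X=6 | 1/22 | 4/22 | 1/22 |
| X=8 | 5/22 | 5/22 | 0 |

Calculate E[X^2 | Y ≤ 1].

P(Y ≤ 1) = 7/22.
Σ X^2·P over the event = 0·(1/22) + 36·(1/22) + 64·(5/22) = 178/11.
E[X^2 | Y ≤ 1] = (178/11) / (7/22) = 356/7.

356/7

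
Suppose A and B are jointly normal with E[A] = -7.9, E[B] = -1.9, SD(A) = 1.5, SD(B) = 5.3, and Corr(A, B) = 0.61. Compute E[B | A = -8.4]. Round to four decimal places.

-2.9777

E[B | A=x] = μ_B + ρ(σ_B/σ_A)(x − μ_A) for jointly normal variables.
E[B | A=-8.4] = -1.9 + (0.61)·(5.3/1.5)·(-8.4 − (-7.9)) = -1.9 + (2.1553)·(-0.5) = -2.9777.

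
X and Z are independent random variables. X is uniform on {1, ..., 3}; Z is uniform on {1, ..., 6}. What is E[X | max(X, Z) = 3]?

12/5

Outcomes with max(X, Z) = 3: (1,3), (2,3), (3,1), (3,2), (3,3), each with probability 1/18.
E[X | max(X, Z) = 3] = (1 + 2 + 3 + 3 + 3) / 5 = 12/5.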